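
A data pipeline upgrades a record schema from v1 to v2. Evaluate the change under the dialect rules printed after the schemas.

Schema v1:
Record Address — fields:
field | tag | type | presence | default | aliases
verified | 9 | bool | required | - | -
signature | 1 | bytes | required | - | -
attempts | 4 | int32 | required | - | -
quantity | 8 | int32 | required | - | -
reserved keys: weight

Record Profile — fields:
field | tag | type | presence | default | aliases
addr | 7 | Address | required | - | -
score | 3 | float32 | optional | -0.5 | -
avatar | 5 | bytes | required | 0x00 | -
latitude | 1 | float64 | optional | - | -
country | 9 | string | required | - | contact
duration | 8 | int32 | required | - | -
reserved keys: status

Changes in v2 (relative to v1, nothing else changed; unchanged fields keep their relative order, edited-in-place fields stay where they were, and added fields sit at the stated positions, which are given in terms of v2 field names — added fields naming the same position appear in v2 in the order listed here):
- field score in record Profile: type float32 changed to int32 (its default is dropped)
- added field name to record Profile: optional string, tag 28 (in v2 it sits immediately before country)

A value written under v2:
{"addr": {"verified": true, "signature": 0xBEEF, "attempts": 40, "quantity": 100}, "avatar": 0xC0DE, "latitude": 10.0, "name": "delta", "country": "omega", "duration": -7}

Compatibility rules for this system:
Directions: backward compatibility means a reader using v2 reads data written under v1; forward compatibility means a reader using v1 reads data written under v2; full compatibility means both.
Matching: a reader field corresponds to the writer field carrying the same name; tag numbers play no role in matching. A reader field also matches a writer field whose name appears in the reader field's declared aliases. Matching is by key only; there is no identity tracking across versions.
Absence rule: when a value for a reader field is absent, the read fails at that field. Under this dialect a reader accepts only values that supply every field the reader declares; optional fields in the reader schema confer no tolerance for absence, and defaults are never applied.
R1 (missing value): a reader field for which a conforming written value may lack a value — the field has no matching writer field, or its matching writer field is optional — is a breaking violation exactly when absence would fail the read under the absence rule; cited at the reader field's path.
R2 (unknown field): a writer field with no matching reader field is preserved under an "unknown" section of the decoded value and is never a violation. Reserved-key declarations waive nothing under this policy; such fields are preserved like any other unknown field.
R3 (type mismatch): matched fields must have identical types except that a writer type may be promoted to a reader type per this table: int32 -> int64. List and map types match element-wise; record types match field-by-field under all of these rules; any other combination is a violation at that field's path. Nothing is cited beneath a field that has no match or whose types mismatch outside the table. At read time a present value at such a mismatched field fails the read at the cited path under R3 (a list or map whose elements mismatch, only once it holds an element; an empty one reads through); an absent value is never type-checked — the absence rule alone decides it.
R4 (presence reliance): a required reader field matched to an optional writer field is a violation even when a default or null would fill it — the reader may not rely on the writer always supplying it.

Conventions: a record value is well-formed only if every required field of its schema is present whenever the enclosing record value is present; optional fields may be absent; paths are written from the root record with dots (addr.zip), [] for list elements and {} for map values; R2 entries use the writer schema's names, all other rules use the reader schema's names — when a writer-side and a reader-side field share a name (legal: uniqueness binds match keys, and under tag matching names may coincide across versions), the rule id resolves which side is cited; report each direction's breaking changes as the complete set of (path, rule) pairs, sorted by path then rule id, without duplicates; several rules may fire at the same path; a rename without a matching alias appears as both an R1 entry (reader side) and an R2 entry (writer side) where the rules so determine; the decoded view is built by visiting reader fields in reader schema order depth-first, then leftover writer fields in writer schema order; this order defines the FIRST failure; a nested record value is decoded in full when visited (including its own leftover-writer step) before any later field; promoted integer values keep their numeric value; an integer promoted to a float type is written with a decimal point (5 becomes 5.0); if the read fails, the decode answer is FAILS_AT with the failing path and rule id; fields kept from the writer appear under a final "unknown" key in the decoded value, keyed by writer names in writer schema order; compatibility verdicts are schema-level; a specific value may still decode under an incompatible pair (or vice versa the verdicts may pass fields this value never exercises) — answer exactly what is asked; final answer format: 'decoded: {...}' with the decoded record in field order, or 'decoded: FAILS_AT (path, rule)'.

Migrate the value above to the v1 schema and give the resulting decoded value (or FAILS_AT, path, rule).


decoded: FAILS_AT (score, R1)

arrows below run writer -> reader for Profile
migrating the Profile value to v1:
  addr.verified := true
  addr.signature := 0xBEEF
  addr.attempts := 40
  addr.quantity := 100
  read fails at score under R1 (no fill)
  => FAILS_AT (score, R1)
the other Profile changes do not affect what is asked:
  added field name to record Profile: optional string, tag 28 (in v2 it sits immediately before country) -> shifts the Profile verdicts, not this decode


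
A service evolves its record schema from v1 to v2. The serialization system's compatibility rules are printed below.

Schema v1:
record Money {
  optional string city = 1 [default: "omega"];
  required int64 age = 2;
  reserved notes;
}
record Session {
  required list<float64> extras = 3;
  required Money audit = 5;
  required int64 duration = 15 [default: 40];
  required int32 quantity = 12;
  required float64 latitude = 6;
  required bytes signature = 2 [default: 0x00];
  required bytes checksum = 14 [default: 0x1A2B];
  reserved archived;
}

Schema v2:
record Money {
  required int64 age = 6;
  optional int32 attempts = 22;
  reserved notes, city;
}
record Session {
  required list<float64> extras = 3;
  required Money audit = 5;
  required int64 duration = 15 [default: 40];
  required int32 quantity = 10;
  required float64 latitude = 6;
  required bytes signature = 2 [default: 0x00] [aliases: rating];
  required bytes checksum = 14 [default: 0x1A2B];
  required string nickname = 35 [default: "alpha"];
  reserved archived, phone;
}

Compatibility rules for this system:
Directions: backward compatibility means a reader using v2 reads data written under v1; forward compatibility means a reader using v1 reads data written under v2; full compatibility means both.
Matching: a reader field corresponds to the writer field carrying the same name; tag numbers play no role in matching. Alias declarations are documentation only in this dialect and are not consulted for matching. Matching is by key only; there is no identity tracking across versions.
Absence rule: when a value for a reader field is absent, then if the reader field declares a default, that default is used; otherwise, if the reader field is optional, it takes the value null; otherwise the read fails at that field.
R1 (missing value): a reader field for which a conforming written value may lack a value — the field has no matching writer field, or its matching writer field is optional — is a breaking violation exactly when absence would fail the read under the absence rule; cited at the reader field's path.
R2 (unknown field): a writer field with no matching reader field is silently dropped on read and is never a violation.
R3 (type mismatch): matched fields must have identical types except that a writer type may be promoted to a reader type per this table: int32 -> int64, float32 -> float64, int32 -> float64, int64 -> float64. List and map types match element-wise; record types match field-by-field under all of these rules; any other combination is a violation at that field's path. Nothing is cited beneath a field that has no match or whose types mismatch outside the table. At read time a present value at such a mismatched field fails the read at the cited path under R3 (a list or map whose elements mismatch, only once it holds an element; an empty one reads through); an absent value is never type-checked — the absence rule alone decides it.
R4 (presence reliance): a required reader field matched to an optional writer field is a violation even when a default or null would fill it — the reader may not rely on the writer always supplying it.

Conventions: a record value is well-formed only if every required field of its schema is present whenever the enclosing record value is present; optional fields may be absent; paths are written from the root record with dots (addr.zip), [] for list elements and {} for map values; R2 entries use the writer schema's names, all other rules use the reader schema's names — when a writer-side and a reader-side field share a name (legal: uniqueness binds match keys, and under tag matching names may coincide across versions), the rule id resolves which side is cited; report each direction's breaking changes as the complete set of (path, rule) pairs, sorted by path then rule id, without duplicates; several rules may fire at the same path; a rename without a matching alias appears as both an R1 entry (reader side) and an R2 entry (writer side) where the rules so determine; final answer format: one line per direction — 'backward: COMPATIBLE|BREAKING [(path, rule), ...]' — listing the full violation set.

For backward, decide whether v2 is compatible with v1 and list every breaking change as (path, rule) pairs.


in Session below, arrows point writer -> reader
backward pass over Session, reader schema v2, writer schema v1:
  extras: paired with writer extras (list<float64> -> list<float64>; writer required)
  audit: paired with writer audit (Money -> Money; writer required)
  duration: paired with writer duration (int64 -> int64; writer required)
  quantity: paired with writer quantity (int32 -> int32; writer required)
  latitude: paired with writer latitude (float64 -> float64; writer required)
  signature: paired with writer signature (bytes -> bytes; writer required)
  checksum: paired with writer checksum (bytes -> bytes; writer required)
  nickname: no writer match
  audit.age: paired with writer audit.age (int64 -> int64; writer required)
  audit.attempts: no writer match
  leftover writer field: audit.city
  => backward verdict for Session: COMPATIBLE, no violations
the other Session changes do not affect what is asked:
  field quantity in record Session: tag 12 changed to 10 -> no rule fires on it in Session's dialect; the asked verdict holds
  field age in record Money: tag 2 changed to 6 -> no rule fires on it in Session's dialect; the asked verdict holds
  removed field city from record Money (its key "city" joins the reserved list) -> no rule fires on it in Session's dialect; the asked verdict holds
  added field nickname to record Session: required string, tag 35, default "alpha" (in v2 it sits last) -> no rule fires on it in Session's dialect; the asked verdict holds
  added field attempts to record Money: optional int32, tag 22 (in v2 it sits last) -> no rule fires on it in Session's dialect; the asked verdict holds

backward: COMPATIBLE []


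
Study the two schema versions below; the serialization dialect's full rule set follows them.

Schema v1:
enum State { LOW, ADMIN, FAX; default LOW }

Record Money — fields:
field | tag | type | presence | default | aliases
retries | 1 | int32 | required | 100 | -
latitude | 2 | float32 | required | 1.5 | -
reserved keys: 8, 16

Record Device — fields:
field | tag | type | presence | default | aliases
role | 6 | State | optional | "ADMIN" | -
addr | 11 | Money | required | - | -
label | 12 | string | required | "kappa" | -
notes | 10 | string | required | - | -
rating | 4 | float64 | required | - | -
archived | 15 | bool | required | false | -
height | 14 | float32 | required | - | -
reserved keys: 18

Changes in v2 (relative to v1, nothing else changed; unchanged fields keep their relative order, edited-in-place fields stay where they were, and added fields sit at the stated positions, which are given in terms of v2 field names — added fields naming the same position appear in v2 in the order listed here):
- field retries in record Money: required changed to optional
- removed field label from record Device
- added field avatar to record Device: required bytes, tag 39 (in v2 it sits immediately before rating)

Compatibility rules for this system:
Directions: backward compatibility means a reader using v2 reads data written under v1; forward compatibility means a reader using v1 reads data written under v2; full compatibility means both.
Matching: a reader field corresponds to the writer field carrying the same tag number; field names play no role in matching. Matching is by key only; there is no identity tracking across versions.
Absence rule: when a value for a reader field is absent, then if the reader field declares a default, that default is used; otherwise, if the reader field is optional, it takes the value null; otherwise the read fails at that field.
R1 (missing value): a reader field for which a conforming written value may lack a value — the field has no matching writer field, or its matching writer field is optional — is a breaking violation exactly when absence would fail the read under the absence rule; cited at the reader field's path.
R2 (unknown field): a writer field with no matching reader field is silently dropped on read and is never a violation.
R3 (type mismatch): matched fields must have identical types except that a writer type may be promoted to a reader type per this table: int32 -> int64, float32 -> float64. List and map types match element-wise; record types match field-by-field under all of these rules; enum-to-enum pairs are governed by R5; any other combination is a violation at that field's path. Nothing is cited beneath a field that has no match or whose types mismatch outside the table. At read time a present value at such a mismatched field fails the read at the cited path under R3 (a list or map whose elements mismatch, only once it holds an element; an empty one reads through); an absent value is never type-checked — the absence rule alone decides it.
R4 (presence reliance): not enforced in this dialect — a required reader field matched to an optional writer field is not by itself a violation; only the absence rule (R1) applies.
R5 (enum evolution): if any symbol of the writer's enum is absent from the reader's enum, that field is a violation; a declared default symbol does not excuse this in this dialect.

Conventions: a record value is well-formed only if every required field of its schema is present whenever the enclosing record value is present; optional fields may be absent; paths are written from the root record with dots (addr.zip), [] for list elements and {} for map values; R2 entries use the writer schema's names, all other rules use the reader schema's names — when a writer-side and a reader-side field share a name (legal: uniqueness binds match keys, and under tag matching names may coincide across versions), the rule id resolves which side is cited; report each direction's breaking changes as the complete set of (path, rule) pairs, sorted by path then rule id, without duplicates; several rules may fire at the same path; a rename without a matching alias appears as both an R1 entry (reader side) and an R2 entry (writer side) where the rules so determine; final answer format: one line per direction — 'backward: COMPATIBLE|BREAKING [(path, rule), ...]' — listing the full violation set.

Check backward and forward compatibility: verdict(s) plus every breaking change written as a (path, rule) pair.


arrows below run writer -> reader for Device
backward analysis of Device with v2 as reader and v1 as writer:
  writer optional, State -> State: reader role maps from writer role
  writer required, Money -> Money: reader addr maps from writer addr
  writer required, string -> string: reader notes maps from writer notes
  avatar has no writer counterpart
  writer required, float64 -> float64: reader rating maps from writer rating
  writer required, bool -> bool: reader archived maps from writer archived
  writer required, float32 -> float32: reader height maps from writer height
  writer field label has no reader counterpart
  writer required, int32 -> int32: reader addr.retries maps from writer addr.retries
  writer required, float32 -> float32: reader addr.latitude maps from writer addr.latitude
  breaking: (avatar, R1)
  backward on Device therefore BREAKING (1)
forward analysis of Device with v1 as reader and v2 as writer:
  writer optional, State -> State: reader role maps from writer role
  writer required, Money -> Money: reader addr maps from writer addr
  label has no writer counterpart
  writer required, string -> string: reader notes maps from writer notes
  writer required, float64 -> float64: reader rating maps from writer rating
  writer required, bool -> bool: reader archived maps from writer archived
  writer required, float32 -> float32: reader height maps from writer height
  writer field avatar has no reader counterpart
  writer optional, int32 -> int32: reader addr.retries maps from writer addr.retries
  writer required, float32 -> float32: reader addr.latitude maps from writer addr.latitude
  => no violations; forward on Device: COMPATIBLE

backward: BREAKING [(avatar, R1)]; forward: COMPATIBLE []


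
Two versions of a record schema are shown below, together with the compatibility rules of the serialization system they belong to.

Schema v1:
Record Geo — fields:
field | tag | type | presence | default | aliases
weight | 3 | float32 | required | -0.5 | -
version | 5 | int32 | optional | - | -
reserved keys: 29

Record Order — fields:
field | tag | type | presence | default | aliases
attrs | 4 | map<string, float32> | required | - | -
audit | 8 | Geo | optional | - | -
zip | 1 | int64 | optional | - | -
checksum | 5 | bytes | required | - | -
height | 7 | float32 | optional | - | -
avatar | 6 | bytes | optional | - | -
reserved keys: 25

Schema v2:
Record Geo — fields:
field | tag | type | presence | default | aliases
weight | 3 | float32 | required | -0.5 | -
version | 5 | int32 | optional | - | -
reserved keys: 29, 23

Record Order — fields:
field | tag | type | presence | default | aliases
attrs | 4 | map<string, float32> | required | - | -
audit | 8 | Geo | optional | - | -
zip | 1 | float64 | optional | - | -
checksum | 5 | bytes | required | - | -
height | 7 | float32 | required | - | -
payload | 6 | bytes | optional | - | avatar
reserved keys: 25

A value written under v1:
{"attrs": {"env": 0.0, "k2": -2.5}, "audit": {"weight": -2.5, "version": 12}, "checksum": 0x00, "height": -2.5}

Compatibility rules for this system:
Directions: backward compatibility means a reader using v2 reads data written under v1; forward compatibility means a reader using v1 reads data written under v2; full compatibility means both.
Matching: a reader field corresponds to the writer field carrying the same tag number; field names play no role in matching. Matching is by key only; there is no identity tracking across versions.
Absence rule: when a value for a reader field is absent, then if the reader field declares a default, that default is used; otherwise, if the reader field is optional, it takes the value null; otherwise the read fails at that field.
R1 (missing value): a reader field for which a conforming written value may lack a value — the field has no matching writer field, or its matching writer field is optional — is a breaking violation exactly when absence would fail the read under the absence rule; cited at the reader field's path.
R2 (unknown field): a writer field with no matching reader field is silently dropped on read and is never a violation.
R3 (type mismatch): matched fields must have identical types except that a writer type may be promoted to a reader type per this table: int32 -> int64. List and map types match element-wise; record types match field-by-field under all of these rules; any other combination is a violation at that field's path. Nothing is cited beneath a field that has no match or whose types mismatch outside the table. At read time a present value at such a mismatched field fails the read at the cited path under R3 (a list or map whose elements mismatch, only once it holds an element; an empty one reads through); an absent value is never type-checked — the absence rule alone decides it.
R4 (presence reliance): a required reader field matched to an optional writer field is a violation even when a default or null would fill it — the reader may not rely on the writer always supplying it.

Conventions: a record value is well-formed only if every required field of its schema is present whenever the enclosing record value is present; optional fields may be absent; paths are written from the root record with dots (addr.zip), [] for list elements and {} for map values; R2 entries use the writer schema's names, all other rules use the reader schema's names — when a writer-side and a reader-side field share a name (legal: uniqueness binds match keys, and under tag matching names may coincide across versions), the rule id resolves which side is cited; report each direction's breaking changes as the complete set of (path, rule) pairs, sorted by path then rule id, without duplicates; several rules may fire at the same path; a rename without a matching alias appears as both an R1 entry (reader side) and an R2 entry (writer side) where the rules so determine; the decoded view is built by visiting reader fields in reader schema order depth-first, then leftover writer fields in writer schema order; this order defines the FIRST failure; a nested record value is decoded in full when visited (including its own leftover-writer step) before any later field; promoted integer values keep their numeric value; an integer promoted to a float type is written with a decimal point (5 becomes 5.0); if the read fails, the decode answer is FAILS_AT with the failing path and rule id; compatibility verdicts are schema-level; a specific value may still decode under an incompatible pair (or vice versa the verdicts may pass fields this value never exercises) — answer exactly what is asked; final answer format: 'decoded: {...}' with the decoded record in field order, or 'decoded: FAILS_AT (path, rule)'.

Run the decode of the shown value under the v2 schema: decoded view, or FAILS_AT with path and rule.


in Order below, arrows point writer -> reader
decode walk for Order under reader schema v2:
  attrs := {"env": 0.0, "k2": -2.5}
  audit.weight := -2.5
  audit.version := 12
  zip := null (not supplied -> null)
  checksum := 0x00
  height := -2.5
  payload := null (not supplied -> null)
  => decoded: {"attrs": {"env": 0.0, "k2": -2.5}, "audit": {"weight": -2.5, "version": 12}, "zip": null, "checksum": 0x00, "height": -2.5, "payload": null}
diffs on Order not affecting the asked answer:
  field height in record Order: optional changed to required -> matters for Order compatibility verdicts, not for this value's decode
  field zip in record Order: type int64 changed to float64 -> matters for Order compatibility verdicts, not for this value's decode

decoded: {"attrs": {"env": 0.0, "k2": -2.5}, "audit": {"weight": -2.5, "version": 12}, "zip": null, "checksum": 0x00, "height": -2.5, "payload": null}


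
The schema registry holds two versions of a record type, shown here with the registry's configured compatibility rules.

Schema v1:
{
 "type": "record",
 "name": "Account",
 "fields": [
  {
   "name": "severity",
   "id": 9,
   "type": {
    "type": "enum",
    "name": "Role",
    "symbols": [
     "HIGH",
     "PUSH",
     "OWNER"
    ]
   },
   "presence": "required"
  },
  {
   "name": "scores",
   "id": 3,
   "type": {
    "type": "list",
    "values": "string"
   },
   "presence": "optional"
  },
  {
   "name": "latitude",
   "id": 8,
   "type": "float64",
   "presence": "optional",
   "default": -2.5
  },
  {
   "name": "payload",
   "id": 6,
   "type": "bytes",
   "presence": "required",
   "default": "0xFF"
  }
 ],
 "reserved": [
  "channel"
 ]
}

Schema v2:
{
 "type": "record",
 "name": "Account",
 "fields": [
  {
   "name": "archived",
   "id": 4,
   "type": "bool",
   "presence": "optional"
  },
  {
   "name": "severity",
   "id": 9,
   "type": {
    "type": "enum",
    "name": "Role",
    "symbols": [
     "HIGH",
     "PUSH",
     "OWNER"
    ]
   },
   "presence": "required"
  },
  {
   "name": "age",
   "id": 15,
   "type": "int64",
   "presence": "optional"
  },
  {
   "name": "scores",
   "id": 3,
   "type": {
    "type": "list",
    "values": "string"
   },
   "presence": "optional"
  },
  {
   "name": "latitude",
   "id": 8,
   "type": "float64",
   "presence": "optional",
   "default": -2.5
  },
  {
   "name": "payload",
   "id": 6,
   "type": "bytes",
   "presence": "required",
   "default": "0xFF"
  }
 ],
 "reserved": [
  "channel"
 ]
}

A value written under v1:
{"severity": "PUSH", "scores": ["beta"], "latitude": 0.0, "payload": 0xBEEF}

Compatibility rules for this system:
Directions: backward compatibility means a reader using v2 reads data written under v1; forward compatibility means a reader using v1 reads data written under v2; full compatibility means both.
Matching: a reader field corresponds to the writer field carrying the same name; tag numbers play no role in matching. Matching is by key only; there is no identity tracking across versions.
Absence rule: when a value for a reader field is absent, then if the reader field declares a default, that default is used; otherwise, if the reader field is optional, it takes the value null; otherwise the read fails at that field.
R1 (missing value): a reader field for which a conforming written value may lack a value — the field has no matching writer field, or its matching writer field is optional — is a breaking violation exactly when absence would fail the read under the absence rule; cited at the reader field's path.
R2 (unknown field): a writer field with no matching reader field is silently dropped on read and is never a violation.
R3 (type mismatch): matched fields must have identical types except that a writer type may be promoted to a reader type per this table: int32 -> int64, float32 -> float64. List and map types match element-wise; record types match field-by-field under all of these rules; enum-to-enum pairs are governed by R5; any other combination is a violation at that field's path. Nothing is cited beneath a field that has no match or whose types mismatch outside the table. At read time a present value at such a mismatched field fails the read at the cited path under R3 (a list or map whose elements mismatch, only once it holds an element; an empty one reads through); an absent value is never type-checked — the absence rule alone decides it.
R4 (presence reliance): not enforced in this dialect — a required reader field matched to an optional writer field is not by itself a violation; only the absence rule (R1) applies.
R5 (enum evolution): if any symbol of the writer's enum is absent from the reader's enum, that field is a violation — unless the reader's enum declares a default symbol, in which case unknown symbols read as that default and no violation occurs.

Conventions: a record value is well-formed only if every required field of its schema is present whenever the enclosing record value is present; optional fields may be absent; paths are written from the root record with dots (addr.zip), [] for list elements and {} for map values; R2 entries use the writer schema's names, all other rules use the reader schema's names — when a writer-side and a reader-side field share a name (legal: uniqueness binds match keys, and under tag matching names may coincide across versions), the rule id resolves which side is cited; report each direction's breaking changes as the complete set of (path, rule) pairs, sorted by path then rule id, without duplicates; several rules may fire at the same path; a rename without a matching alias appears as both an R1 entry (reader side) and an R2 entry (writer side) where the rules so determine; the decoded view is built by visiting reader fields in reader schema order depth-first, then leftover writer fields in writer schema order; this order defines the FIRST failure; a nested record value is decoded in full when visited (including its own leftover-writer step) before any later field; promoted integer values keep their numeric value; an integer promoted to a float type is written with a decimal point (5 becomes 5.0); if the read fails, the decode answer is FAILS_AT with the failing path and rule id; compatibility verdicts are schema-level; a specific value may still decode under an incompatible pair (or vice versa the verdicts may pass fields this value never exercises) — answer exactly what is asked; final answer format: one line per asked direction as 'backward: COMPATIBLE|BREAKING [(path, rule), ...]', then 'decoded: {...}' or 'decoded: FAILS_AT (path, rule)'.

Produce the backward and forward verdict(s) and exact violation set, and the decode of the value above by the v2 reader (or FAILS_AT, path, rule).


arrows below run writer -> reader for Account
backward pass over Account, reader schema v2, writer schema v1:
  archived has no writer counterpart
  writer required, Role -> Role: reader severity maps from writer severity
  age has no writer counterpart
  writer optional, list<string> -> list<string>: reader scores maps from writer scores
  writer optional, float64 -> float64: reader latitude maps from writer latitude
  writer required, bytes -> bytes: reader payload maps from writer payload
  => backward verdict for Account: COMPATIBLE, no violations
forward pass over Account, reader schema v1, writer schema v2:
  writer required, Role -> Role: reader severity maps from writer severity
  writer optional, list<string> -> list<string>: reader scores maps from writer scores
  writer optional, float64 -> float64: reader latitude maps from writer latitude
  writer required, bytes -> bytes: reader payload maps from writer payload
  writer field archived has no reader counterpart
  writer field age has no reader counterpart
  => forward verdict for Account: COMPATIBLE, no violations
decoding the Account value with the v2 reader:
  archived := null (absent, optional -> null)
  severity := "PUSH"
  age := null (absent, optional -> null)
  scores := ["beta"]
  latitude := 0.0
  payload := 0xBEEF
  => decoded: {"archived": null, "severity": "PUSH", "age": null, "scores": ["beta"], "latitude": 0.0, "payload": 0xBEEF}

backward: COMPATIBLE []; forward: COMPATIBLE []; decoded: {"archived": null, "severity": "PUSH", "age": null, "scores": ["beta"], "latitude": 0.0, "payload": 0xBEEF}


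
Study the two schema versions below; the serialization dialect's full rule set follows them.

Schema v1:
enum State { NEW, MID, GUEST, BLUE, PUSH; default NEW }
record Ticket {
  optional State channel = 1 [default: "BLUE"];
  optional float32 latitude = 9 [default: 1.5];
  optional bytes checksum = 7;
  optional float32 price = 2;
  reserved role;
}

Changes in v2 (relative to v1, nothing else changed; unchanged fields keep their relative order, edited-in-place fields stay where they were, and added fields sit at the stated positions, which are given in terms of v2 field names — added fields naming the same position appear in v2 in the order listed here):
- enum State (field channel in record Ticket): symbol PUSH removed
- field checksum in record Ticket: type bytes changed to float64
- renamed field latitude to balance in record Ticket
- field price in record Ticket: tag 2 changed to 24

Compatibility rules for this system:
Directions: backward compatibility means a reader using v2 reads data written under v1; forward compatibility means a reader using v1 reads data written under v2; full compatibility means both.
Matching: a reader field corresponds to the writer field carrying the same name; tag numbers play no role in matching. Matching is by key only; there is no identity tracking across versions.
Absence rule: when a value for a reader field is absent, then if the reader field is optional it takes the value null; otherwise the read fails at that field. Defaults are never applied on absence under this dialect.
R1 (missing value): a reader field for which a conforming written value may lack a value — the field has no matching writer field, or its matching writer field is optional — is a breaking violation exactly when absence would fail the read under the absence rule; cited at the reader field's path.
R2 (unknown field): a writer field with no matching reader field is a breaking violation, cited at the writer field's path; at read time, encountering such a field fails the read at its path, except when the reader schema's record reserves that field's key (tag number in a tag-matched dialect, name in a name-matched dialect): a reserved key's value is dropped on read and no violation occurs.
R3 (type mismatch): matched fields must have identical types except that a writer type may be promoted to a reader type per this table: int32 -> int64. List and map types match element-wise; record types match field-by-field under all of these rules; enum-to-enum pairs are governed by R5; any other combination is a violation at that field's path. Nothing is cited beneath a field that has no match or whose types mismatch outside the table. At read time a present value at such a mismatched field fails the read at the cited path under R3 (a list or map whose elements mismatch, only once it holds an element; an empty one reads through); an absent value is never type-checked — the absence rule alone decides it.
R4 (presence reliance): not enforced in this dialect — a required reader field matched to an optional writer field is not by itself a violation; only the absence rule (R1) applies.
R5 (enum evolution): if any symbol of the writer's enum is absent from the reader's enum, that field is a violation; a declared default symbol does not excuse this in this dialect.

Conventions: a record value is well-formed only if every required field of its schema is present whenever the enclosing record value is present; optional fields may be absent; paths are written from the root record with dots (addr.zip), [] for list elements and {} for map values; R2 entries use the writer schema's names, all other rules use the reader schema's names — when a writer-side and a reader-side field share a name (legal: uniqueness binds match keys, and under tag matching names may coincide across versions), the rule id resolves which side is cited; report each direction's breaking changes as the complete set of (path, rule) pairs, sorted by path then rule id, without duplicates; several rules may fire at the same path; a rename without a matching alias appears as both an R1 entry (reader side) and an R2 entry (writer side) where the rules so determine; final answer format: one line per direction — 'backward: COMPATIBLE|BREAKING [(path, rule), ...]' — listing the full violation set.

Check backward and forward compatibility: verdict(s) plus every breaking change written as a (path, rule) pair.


in Ticket below, arrows point writer -> reader
backward analysis of Ticket with v2 as reader and v1 as writer:
  channel <- channel (State -> State, writer optional)
  balance has no writer counterpart
  checksum <- checksum (bytes -> float64, writer optional)
  price <- price (float32 -> float32, writer optional)
  writer latitude: unknown to reader
  breaking: (channel, R5)
  breaking: (checksum, R3)
  breaking: (latitude, R2)
  backward on Ticket therefore BREAKING (3)
forward analysis of Ticket with v1 as reader and v2 as writer:
  channel <- channel (State -> State, writer optional)
  latitude has no writer counterpart
  checksum <- checksum (float64 -> bytes, writer optional)
  price <- price (float32 -> float32, writer optional)
  writer balance: unknown to reader
  breaking: (balance, R2)
  breaking: (checksum, R3)
  forward on Ticket therefore BREAKING (2)

backward: BREAKING [(channel, R5), (checksum, R3), (latitude, R2)]; forward: BREAKING [(balance, R2), (checksum, R3)]


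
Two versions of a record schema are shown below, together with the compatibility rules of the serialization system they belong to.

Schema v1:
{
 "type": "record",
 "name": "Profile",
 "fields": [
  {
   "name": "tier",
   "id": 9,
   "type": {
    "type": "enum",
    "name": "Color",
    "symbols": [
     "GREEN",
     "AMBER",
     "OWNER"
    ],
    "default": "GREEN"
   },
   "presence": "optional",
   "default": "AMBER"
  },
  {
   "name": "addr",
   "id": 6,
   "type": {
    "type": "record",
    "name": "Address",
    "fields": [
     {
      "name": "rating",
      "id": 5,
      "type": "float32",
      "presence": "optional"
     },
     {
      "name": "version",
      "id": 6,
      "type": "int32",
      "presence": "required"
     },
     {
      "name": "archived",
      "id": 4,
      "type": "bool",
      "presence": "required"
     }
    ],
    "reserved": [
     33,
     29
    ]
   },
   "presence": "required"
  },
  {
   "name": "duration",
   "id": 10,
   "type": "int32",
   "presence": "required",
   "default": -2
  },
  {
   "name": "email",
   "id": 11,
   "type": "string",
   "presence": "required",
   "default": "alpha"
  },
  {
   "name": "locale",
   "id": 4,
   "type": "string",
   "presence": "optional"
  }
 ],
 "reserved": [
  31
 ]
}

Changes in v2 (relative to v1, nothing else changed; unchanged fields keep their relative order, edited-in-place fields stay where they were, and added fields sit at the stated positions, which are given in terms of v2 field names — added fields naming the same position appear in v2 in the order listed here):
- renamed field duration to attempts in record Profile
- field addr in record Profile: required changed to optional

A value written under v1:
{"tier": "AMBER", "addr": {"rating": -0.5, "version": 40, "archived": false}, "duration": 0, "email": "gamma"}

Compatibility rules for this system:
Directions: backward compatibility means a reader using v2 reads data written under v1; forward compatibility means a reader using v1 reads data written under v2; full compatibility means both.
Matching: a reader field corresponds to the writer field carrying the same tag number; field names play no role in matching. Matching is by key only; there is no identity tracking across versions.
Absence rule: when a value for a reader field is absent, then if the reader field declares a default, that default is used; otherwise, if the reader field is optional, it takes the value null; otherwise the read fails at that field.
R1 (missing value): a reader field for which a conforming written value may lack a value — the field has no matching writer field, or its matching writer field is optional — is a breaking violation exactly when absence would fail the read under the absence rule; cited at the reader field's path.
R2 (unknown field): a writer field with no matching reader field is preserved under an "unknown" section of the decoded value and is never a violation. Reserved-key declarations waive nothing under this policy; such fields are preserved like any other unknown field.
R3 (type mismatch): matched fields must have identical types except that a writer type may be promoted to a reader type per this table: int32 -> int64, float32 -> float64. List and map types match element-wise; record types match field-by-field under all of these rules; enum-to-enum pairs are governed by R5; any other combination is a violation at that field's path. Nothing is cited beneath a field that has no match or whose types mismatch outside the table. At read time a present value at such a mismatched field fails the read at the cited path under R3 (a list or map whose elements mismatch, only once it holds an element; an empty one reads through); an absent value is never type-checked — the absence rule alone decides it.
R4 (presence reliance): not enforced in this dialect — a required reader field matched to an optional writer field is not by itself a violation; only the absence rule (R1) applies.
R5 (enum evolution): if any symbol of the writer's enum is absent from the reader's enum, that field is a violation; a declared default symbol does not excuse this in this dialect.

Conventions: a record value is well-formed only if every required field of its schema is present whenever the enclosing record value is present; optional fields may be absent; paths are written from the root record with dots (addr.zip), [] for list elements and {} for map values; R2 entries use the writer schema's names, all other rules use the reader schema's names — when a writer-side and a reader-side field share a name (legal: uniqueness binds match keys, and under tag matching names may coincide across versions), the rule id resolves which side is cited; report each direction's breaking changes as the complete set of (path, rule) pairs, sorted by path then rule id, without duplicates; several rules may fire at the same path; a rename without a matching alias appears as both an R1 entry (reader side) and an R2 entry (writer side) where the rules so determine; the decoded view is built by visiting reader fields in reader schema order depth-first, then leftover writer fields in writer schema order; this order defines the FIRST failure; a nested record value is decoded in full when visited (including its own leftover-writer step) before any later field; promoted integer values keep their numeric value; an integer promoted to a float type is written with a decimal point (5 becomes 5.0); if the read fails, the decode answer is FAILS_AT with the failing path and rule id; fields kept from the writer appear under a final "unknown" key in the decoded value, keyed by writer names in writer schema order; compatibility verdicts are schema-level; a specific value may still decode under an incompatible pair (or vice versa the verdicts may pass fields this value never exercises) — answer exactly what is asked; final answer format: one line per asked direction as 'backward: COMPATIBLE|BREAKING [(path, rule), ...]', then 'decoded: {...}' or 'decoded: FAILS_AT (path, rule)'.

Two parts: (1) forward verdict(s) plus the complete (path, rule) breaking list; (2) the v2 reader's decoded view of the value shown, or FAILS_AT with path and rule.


forward: BREAKING [(addr, R1)]; decoded: {"tier": "AMBER", "addr": {"rating": -0.5, "version": 40, "archived": false}, "attempts": 0, "email": "gamma", "locale": null}

the writer's type comes first in each Profile pair
forward analysis of Profile with v1 as reader and v2 as writer:
  tier: paired with writer tier (Color -> Color; writer optional)
  addr: paired with writer addr (Address -> Address; writer optional)
  duration: paired with writer attempts (int32 -> int32; writer required)
  email: paired with writer email (string -> string; writer required)
  locale: paired with writer locale (string -> string; writer optional)
  addr.rating: paired with writer addr.rating (float32 -> float32; writer optional)
  addr.version: paired with writer addr.version (int32 -> int32; writer required)
  addr.archived: paired with writer addr.archived (bool -> bool; writer required)
  rule R1 violated at addr
  => forward verdict for Profile: BREAKING, 1 violation(s)
decoding the Profile value with the v2 reader:
  tier := "AMBER"
  addr.rating := -0.5
  addr.version := 40
  addr.archived := false
  attempts := 0 (from writer duration)
  email := "gamma"
  locale := null (absent, optional -> null)
  => decoded: {"tier": "AMBER", "addr": {"rating": -0.5, "version": 40, "archived": false}, "attempts": 0, "email": "gamma", "locale": null}
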